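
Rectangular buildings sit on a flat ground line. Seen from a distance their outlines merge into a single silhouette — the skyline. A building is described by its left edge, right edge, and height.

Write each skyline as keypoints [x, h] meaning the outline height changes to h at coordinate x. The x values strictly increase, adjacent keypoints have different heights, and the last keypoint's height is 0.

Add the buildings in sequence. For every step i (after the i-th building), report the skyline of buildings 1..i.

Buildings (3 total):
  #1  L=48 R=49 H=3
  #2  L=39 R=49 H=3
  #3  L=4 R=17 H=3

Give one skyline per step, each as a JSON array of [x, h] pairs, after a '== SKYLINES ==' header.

== SKYLINES ==
[[48,3],[49,0]]
[[39,3],[49,0]]
[[4,3],[17,0],[39,3],[49,0]]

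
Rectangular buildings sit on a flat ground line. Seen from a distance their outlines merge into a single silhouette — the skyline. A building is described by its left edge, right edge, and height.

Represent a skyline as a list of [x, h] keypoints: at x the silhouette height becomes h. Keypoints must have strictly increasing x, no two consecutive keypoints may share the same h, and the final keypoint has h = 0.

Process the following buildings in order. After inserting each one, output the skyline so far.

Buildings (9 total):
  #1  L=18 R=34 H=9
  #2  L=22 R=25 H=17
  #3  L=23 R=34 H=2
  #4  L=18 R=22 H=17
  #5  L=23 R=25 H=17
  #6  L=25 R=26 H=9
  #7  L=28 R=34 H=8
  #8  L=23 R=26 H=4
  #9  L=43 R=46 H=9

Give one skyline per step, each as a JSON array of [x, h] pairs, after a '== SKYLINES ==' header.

== SKYLINES ==
[[18,9],[34,0]]
[[18,9],[22,17],[25,9],[34,0]]
[[18,9],[22,17],[25,9],[34,0]]
[[18,17],[25,9],[34,0]]
[[18,17],[25,9],[34,0]]
[[18,17],[25,9],[34,0]]
[[18,17],[25,9],[34,0]]
[[18,17],[25,9],[34,0]]
[[18,17],[25,9],[34,0],[43,9],[46,0]]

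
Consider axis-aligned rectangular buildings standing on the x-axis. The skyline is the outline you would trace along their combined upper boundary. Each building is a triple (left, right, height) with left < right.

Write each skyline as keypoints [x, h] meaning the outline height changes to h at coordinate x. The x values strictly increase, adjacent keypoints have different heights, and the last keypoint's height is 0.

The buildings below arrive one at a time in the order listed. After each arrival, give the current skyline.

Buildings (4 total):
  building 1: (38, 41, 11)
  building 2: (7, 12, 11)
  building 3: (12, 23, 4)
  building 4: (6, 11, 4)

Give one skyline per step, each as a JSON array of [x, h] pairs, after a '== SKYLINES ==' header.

== SKYLINES ==
[[38,11],[41,0]]
[[7,11],[12,0],[38,11],[41,0]]
[[7,11],[12,4],[23,0],[38,11],[41,0]]
[[6,4],[7,11],[12,4],[23,0],[38,11],[41,0]]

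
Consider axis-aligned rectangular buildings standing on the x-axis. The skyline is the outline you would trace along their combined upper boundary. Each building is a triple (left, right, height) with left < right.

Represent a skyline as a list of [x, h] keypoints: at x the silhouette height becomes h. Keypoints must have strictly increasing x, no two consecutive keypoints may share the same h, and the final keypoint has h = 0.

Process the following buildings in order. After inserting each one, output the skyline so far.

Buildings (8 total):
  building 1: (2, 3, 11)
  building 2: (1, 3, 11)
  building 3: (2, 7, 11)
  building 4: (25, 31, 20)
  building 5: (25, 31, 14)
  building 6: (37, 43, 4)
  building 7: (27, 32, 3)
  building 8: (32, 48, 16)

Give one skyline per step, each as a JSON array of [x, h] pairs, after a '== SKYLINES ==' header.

== SKYLINES ==
[[2,11],[3,0]]
[[1,11],[3,0]]
[[1,11],[7,0]]
[[1,11],[7,0],[25,20],[31,0]]
[[1,11],[7,0],[25,20],[31,0]]
[[1,11],[7,0],[25,20],[31,0],[37,4],[43,0]]
[[1,11],[7,0],[25,20],[31,3],[32,0],[37,4],[43,0]]
[[1,11],[7,0],[25,20],[31,3],[32,16],[48,0]]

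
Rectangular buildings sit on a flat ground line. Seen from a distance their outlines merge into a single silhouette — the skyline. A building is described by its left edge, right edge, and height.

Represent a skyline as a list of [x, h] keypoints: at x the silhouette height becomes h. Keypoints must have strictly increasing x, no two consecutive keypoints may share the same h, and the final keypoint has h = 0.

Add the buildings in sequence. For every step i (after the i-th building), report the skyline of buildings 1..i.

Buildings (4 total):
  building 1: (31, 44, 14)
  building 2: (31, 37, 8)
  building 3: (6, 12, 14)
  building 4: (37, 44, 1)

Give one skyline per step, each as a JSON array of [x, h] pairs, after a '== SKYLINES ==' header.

== SKYLINES ==
[[31,14],[44,0]]
[[31,14],[44,0]]
[[6,14],[12,0],[31,14],[44,0]]
[[6,14],[12,0],[31,14],[44,0]]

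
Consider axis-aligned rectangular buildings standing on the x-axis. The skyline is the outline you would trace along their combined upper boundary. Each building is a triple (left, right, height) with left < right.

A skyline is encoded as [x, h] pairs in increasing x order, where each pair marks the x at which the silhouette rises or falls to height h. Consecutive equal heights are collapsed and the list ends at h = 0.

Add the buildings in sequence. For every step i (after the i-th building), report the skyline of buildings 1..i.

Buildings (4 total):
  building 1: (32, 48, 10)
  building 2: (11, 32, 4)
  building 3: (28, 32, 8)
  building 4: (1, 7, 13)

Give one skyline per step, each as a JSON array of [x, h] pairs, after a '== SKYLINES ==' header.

== SKYLINES ==
[[32,10],[48,0]]
[[11,4],[32,10],[48,0]]
[[11,4],[28,8],[32,10],[48,0]]
[[1,13],[7,0],[11,4],[28,8],[32,10],[48,0]]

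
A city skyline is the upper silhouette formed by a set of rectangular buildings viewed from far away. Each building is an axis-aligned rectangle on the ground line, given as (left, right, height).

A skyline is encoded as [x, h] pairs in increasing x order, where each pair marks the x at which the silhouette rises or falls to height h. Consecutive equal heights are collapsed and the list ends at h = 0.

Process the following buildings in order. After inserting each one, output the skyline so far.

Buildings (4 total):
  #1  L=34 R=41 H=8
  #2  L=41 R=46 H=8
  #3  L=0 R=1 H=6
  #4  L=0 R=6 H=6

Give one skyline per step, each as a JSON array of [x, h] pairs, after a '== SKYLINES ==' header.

== SKYLINES ==
[[34,8],[41,0]]
[[34,8],[46,0]]
[[0,6],[1,0],[34,8],[46,0]]
[[0,6],[6,0],[34,8],[46,0]]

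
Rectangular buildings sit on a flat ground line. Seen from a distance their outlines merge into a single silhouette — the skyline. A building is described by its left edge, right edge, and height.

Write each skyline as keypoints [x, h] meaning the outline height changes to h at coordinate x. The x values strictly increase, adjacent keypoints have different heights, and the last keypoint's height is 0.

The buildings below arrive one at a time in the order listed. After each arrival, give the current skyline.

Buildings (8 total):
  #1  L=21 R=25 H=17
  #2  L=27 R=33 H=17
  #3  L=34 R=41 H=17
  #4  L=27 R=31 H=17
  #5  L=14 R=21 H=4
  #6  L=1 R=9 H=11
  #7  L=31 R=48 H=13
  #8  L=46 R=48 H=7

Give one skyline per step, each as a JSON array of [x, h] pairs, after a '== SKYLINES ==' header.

== SKYLINES ==
[[21,17],[25,0]]
[[21,17],[25,0],[27,17],[33,0]]
[[21,17],[25,0],[27,17],[33,0],[34,17],[41,0]]
[[21,17],[25,0],[27,17],[33,0],[34,17],[41,0]]
[[14,4],[21,17],[25,0],[27,17],[33,0],[34,17],[41,0]]
[[1,11],[9,0],[14,4],[21,17],[25,0],[27,17],[33,0],[34,17],[41,0]]
[[1,11],[9,0],[14,4],[21,17],[25,0],[27,17],[33,13],[34,17],[41,13],[48,0]]
[[1,11],[9,0],[14,4],[21,17],[25,0],[27,17],[33,13],[34,17],[41,13],[48,0]]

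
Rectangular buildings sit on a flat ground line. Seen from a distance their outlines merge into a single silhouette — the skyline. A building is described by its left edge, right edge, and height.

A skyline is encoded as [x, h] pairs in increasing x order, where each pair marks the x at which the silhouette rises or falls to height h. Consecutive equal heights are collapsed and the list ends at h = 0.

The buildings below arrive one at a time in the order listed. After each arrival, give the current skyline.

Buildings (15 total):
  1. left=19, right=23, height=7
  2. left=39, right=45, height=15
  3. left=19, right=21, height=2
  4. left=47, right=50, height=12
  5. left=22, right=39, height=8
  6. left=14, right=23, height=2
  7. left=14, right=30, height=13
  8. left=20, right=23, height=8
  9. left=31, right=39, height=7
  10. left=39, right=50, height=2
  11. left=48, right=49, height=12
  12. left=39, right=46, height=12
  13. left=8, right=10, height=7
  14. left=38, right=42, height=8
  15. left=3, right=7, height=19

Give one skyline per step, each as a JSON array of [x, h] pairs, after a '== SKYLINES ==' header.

== SKYLINES ==
[[19,7],[23,0]]
[[19,7],[23,0],[39,15],[45,0]]
[[19,7],[23,0],[39,15],[45,0]]
[[19,7],[23,0],[39,15],[45,0],[47,12],[50,0]]
[[19,7],[22,8],[39,15],[45,0],[47,12],[50,0]]
[[14,2],[19,7],[22,8],[39,15],[45,0],[47,12],[50,0]]
[[14,13],[30,8],[39,15],[45,0],[47,12],[50,0]]
[[14,13],[30,8],[39,15],[45,0],[47,12],[50,0]]
[[14,13],[30,8],[39,15],[45,0],[47,12],[50,0]]
[[14,13],[30,8],[39,15],[45,2],[47,12],[50,0]]
[[14,13],[30,8],[39,15],[45,2],[47,12],[50,0]]
[[14,13],[30,8],[39,15],[45,12],[46,2],[47,12],[50,0]]
[[8,7],[10,0],[14,13],[30,8],[39,15],[45,12],[46,2],[47,12],[50,0]]
[[8,7],[10,0],[14,13],[30,8],[39,15],[45,12],[46,2],[47,12],[50,0]]
[[3,19],[7,0],[8,7],[10,0],[14,13],[30,8],[39,15],[45,12],[46,2],[47,12],[50,0]]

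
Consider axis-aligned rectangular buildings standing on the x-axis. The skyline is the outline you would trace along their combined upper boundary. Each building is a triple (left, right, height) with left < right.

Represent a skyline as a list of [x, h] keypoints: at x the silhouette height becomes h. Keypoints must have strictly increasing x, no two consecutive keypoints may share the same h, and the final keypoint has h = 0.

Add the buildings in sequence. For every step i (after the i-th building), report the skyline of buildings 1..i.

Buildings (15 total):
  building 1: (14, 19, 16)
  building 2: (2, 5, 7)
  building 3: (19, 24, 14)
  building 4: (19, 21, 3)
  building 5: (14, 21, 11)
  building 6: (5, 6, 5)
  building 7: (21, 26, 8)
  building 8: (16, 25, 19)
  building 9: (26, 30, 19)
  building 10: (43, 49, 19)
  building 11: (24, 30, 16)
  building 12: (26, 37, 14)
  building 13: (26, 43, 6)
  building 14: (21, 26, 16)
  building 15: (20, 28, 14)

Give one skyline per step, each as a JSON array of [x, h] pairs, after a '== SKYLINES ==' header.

== SKYLINES ==
[[14,16],[19,0]]
[[2,7],[5,0],[14,16],[19,0]]
[[2,7],[5,0],[14,16],[19,14],[24,0]]
[[2,7],[5,0],[14,16],[19,14],[24,0]]
[[2,7],[5,0],[14,16],[19,14],[24,0]]
[[2,7],[5,5],[6,0],[14,16],[19,14],[24,0]]
[[2,7],[5,5],[6,0],[14,16],[19,14],[24,8],[26,0]]
[[2,7],[5,5],[6,0],[14,16],[16,19],[25,8],[26,0]]
[[2,7],[5,5],[6,0],[14,16],[16,19],[25,8],[26,19],[30,0]]
[[2,7],[5,5],[6,0],[14,16],[16,19],[25,8],[26,19],[30,0],[43,19],[49,0]]
[[2,7],[5,5],[6,0],[14,16],[16,19],[25,16],[26,19],[30,0],[43,19],[49,0]]
[[2,7],[5,5],[6,0],[14,16],[16,19],[25,16],[26,19],[30,14],[37,0],[43,19],[49,0]]
[[2,7],[5,5],[6,0],[14,16],[16,19],[25,16],[26,19],[30,14],[37,6],[43,19],[49,0]]
[[2,7],[5,5],[6,0],[14,16],[16,19],[25,16],[26,19],[30,14],[37,6],[43,19],[49,0]]
[[2,7],[5,5],[6,0],[14,16],[16,19],[25,16],[26,19],[30,14],[37,6],[43,19],[49,0]]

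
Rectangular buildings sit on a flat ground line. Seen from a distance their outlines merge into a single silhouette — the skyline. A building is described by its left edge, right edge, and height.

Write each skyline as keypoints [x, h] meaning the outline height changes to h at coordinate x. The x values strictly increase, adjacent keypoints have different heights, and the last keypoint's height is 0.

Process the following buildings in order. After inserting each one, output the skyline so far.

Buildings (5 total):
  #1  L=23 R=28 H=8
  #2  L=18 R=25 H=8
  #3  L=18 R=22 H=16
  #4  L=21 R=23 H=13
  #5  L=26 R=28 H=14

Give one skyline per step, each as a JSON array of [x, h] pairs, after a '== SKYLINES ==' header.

== SKYLINES ==
[[23,8],[28,0]]
[[18,8],[28,0]]
[[18,16],[22,8],[28,0]]
[[18,16],[22,13],[23,8],[28,0]]
[[18,16],[22,13],[23,8],[26,14],[28,0]]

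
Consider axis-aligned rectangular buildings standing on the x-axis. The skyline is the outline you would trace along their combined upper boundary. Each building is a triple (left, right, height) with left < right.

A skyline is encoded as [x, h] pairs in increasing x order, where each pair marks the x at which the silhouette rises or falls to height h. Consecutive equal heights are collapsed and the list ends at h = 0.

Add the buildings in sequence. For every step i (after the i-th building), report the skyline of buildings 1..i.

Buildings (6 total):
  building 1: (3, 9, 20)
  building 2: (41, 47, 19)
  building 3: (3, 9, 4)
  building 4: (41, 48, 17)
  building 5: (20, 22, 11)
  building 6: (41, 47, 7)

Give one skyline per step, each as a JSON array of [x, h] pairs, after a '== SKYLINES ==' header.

== SKYLINES ==
[[3,20],[9,0]]
[[3,20],[9,0],[41,19],[47,0]]
[[3,20],[9,0],[41,19],[47,0]]
[[3,20],[9,0],[41,19],[47,17],[48,0]]
[[3,20],[9,0],[20,11],[22,0],[41,19],[47,17],[48,0]]
[[3,20],[9,0],[20,11],[22,0],[41,19],[47,17],[48,0]]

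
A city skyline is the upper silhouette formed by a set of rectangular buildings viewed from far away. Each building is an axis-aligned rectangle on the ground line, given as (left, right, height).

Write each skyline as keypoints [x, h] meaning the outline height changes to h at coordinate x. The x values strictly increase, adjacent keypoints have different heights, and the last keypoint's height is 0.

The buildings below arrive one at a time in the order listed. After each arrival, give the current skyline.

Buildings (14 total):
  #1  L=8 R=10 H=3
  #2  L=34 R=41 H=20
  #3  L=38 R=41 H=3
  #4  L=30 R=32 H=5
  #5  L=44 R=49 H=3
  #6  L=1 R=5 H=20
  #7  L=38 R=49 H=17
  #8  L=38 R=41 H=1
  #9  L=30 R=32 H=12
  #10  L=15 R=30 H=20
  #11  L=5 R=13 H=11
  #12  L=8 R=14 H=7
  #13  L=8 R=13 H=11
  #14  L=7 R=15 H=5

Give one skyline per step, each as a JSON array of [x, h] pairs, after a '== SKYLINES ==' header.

== SKYLINES ==
[[8,3],[10,0]]
[[8,3],[10,0],[34,20],[41,0]]
[[8,3],[10,0],[34,20],[41,0]]
[[8,3],[10,0],[30,5],[32,0],[34,20],[41,0]]
[[8,3],[10,0],[30,5],[32,0],[34,20],[41,0],[44,3],[49,0]]
[[1,20],[5,0],[8,3],[10,0],[30,5],[32,0],[34,20],[41,0],[44,3],[49,0]]
[[1,20],[5,0],[8,3],[10,0],[30,5],[32,0],[34,20],[41,17],[49,0]]
[[1,20],[5,0],[8,3],[10,0],[30,5],[32,0],[34,20],[41,17],[49,0]]
[[1,20],[5,0],[8,3],[10,0],[30,12],[32,0],[34,20],[41,17],[49,0]]
[[1,20],[5,0],[8,3],[10,0],[15,20],[30,12],[32,0],[34,20],[41,17],[49,0]]
[[1,20],[5,11],[13,0],[15,20],[30,12],[32,0],[34,20],[41,17],[49,0]]
[[1,20],[5,11],[13,7],[14,0],[15,20],[30,12],[32,0],[34,20],[41,17],[49,0]]
[[1,20],[5,11],[13,7],[14,0],[15,20],[30,12],[32,0],[34,20],[41,17],[49,0]]
[[1,20],[5,11],[13,7],[14,5],[15,20],[30,12],[32,0],[34,20],[41,17],[49,0]]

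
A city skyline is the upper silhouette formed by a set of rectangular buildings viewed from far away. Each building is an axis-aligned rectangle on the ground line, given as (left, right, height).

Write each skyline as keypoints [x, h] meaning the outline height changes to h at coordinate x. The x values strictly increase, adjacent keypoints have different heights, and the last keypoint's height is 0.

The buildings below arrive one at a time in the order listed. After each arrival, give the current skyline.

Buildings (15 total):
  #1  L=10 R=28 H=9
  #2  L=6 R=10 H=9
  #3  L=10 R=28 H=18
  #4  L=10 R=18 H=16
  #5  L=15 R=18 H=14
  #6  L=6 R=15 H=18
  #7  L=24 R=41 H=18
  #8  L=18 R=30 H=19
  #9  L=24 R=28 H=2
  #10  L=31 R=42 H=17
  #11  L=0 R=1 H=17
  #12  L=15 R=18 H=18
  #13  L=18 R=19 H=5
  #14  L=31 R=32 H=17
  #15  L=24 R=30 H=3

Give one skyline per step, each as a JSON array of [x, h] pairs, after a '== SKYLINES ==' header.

== SKYLINES ==
[[10,9],[28,0]]
[[6,9],[28,0]]
[[6,9],[10,18],[28,0]]
[[6,9],[10,18],[28,0]]
[[6,9],[10,18],[28,0]]
[[6,18],[28,0]]
[[6,18],[41,0]]
[[6,18],[18,19],[30,18],[41,0]]
[[6,18],[18,19],[30,18],[41,0]]
[[6,18],[18,19],[30,18],[41,17],[42,0]]
[[0,17],[1,0],[6,18],[18,19],[30,18],[41,17],[42,0]]
[[0,17],[1,0],[6,18],[18,19],[30,18],[41,17],[42,0]]
[[0,17],[1,0],[6,18],[18,19],[30,18],[41,17],[42,0]]
[[0,17],[1,0],[6,18],[18,19],[30,18],[41,17],[42,0]]
[[0,17],[1,0],[6,18],[18,19],[30,18],[41,17],[42,0]]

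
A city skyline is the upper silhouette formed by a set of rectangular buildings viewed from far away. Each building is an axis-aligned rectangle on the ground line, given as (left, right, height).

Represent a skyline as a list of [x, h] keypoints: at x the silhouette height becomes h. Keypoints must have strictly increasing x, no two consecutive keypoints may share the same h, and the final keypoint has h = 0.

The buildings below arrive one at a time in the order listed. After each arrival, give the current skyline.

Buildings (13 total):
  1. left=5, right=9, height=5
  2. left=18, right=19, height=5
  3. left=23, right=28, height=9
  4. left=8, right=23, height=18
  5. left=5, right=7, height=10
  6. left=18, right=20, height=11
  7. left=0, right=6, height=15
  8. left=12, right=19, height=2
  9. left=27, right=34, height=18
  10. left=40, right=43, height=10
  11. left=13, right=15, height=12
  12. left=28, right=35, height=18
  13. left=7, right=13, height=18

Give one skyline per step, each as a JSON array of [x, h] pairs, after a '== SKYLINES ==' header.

== SKYLINES ==
[[5,5],[9,0]]
[[5,5],[9,0],[18,5],[19,0]]
[[5,5],[9,0],[18,5],[19,0],[23,9],[28,0]]
[[5,5],[8,18],[23,9],[28,0]]
[[5,10],[7,5],[8,18],[23,9],[28,0]]
[[5,10],[7,5],[8,18],[23,9],[28,0]]
[[0,15],[6,10],[7,5],[8,18],[23,9],[28,0]]
[[0,15],[6,10],[7,5],[8,18],[23,9],[28,0]]
[[0,15],[6,10],[7,5],[8,18],[23,9],[27,18],[34,0]]
[[0,15],[6,10],[7,5],[8,18],[23,9],[27,18],[34,0],[40,10],[43,0]]
[[0,15],[6,10],[7,5],[8,18],[23,9],[27,18],[34,0],[40,10],[43,0]]
[[0,15],[6,10],[7,5],[8,18],[23,9],[27,18],[35,0],[40,10],[43,0]]
[[0,15],[6,10],[7,18],[23,9],[27,18],[35,0],[40,10],[43,0]]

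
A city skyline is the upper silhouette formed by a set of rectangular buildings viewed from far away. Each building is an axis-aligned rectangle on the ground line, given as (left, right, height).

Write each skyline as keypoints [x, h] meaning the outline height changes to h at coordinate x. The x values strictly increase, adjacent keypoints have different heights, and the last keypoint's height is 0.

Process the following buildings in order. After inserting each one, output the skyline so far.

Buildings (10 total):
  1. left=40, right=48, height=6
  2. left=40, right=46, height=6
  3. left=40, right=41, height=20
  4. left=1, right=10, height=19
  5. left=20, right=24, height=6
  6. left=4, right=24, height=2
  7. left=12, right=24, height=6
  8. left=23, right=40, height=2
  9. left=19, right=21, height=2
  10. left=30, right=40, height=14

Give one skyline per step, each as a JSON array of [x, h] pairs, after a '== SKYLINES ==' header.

== SKYLINES ==
[[40,6],[48,0]]
[[40,6],[48,0]]
[[40,20],[41,6],[48,0]]
[[1,19],[10,0],[40,20],[41,6],[48,0]]
[[1,19],[10,0],[20,6],[24,0],[40,20],[41,6],[48,0]]
[[1,19],[10,2],[20,6],[24,0],[40,20],[41,6],[48,0]]
[[1,19],[10,2],[12,6],[24,0],[40,20],[41,6],[48,0]]
[[1,19],[10,2],[12,6],[24,2],[40,20],[41,6],[48,0]]
[[1,19],[10,2],[12,6],[24,2],[40,20],[41,6],[48,0]]
[[1,19],[10,2],[12,6],[24,2],[30,14],[40,20],[41,6],[48,0]]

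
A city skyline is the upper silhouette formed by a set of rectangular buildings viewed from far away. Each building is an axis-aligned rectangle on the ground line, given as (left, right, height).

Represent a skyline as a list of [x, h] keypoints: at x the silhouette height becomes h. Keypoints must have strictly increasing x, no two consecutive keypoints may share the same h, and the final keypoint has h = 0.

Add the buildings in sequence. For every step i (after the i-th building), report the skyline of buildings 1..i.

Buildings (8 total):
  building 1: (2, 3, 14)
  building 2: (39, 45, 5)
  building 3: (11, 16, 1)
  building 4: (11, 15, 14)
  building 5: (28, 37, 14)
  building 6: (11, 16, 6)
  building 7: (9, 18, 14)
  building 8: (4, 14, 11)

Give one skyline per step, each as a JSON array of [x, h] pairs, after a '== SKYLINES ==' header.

== SKYLINES ==
[[2,14],[3,0]]
[[2,14],[3,0],[39,5],[45,0]]
[[2,14],[3,0],[11,1],[16,0],[39,5],[45,0]]
[[2,14],[3,0],[11,14],[15,1],[16,0],[39,5],[45,0]]
[[2,14],[3,0],[11,14],[15,1],[16,0],[28,14],[37,0],[39,5],[45,0]]
[[2,14],[3,0],[11,14],[15,6],[16,0],[28,14],[37,0],[39,5],[45,0]]
[[2,14],[3,0],[9,14],[18,0],[28,14],[37,0],[39,5],[45,0]]
[[2,14],[3,0],[4,11],[9,14],[18,0],[28,14],[37,0],[39,5],[45,0]]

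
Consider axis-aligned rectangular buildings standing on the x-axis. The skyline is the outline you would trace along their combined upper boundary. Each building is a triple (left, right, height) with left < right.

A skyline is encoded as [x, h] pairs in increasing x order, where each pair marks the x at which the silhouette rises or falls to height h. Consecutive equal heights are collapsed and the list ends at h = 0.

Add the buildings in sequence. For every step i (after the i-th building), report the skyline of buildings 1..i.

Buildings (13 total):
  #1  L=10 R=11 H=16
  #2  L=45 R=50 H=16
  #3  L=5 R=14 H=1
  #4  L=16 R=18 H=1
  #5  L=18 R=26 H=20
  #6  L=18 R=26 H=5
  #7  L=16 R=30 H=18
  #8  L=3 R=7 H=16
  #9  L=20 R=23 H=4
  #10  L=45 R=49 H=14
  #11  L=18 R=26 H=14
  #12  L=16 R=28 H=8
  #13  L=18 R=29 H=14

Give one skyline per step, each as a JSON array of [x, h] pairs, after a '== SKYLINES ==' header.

== SKYLINES ==
[[10,16],[11,0]]
[[10,16],[11,0],[45,16],[50,0]]
[[5,1],[10,16],[11,1],[14,0],[45,16],[50,0]]
[[5,1],[10,16],[11,1],[14,0],[16,1],[18,0],[45,16],[50,0]]
[[5,1],[10,16],[11,1],[14,0],[16,1],[18,20],[26,0],[45,16],[50,0]]
[[5,1],[10,16],[11,1],[14,0],[16,1],[18,20],[26,0],[45,16],[50,0]]
[[5,1],[10,16],[11,1],[14,0],[16,18],[18,20],[26,18],[30,0],[45,16],[50,0]]
[[3,16],[7,1],[10,16],[11,1],[14,0],[16,18],[18,20],[26,18],[30,0],[45,16],[50,0]]
[[3,16],[7,1],[10,16],[11,1],[14,0],[16,18],[18,20],[26,18],[30,0],[45,16],[50,0]]
[[3,16],[7,1],[10,16],[11,1],[14,0],[16,18],[18,20],[26,18],[30,0],[45,16],[50,0]]
[[3,16],[7,1],[10,16],[11,1],[14,0],[16,18],[18,20],[26,18],[30,0],[45,16],[50,0]]
[[3,16],[7,1],[10,16],[11,1],[14,0],[16,18],[18,20],[26,18],[30,0],[45,16],[50,0]]
[[3,16],[7,1],[10,16],[11,1],[14,0],[16,18],[18,20],[26,18],[30,0],[45,16],[50,0]]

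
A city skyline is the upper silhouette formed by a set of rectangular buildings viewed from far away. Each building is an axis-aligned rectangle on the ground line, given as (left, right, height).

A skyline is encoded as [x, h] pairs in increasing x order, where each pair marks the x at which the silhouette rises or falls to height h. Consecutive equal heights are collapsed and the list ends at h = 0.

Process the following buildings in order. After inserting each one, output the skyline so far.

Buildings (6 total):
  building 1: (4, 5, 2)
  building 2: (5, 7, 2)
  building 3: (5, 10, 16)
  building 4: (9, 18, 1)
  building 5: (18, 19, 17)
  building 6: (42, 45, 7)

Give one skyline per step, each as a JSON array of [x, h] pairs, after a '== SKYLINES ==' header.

== SKYLINES ==
[[4,2],[5,0]]
[[4,2],[7,0]]
[[4,2],[5,16],[10,0]]
[[4,2],[5,16],[10,1],[18,0]]
[[4,2],[5,16],[10,1],[18,17],[19,0]]
[[4,2],[5,16],[10,1],[18,17],[19,0],[42,7],[45,0]]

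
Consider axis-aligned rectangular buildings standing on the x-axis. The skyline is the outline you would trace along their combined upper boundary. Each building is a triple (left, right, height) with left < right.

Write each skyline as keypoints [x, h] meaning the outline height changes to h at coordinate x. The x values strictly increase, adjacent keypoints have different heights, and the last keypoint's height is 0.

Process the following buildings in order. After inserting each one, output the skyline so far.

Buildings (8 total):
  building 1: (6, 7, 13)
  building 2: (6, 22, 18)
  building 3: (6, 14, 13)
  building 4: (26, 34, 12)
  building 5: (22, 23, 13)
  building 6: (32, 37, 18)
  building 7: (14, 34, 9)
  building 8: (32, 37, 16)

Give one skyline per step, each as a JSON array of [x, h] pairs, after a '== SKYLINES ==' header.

== SKYLINES ==
[[6,13],[7,0]]
[[6,18],[22,0]]
[[6,18],[22,0]]
[[6,18],[22,0],[26,12],[34,0]]
[[6,18],[22,13],[23,0],[26,12],[34,0]]
[[6,18],[22,13],[23,0],[26,12],[32,18],[37,0]]
[[6,18],[22,13],[23,9],[26,12],[32,18],[37,0]]
[[6,18],[22,13],[23,9],[26,12],[32,18],[37,0]]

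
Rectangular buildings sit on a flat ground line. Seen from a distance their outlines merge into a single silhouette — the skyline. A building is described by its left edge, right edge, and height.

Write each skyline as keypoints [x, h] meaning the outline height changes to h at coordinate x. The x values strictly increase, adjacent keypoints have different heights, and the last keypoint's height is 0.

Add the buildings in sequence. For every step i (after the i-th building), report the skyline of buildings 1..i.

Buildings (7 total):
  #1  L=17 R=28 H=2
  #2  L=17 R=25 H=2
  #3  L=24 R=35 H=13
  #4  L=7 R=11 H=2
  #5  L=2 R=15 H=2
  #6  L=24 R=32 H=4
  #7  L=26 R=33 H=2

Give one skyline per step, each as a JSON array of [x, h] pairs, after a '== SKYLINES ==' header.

== SKYLINES ==
[[17,2],[28,0]]
[[17,2],[28,0]]
[[17,2],[24,13],[35,0]]
[[7,2],[11,0],[17,2],[24,13],[35,0]]
[[2,2],[15,0],[17,2],[24,13],[35,0]]
[[2,2],[15,0],[17,2],[24,13],[35,0]]
[[2,2],[15,0],[17,2],[24,13],[35,0]]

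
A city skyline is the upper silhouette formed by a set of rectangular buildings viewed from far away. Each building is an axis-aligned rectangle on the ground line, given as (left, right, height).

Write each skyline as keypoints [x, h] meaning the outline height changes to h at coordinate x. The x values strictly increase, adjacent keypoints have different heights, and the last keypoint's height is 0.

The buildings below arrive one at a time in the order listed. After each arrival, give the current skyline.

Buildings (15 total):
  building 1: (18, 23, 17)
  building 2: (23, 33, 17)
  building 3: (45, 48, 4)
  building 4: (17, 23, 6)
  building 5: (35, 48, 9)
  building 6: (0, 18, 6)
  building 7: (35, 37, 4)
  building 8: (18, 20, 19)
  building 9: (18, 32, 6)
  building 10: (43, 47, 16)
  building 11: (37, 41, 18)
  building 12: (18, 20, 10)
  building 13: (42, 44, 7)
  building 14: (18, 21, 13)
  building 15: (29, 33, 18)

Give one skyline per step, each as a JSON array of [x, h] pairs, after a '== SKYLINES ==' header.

== SKYLINES ==
[[18,17],[23,0]]
[[18,17],[33,0]]
[[18,17],[33,0],[45,4],[48,0]]
[[17,6],[18,17],[33,0],[45,4],[48,0]]
[[17,6],[18,17],[33,0],[35,9],[48,0]]
[[0,6],[18,17],[33,0],[35,9],[48,0]]
[[0,6],[18,17],[33,0],[35,9],[48,0]]
[[0,6],[18,19],[20,17],[33,0],[35,9],[48,0]]
[[0,6],[18,19],[20,17],[33,0],[35,9],[48,0]]
[[0,6],[18,19],[20,17],[33,0],[35,9],[43,16],[47,9],[48,0]]
[[0,6],[18,19],[20,17],[33,0],[35,9],[37,18],[41,9],[43,16],[47,9],[48,0]]
[[0,6],[18,19],[20,17],[33,0],[35,9],[37,18],[41,9],[43,16],[47,9],[48,0]]
[[0,6],[18,19],[20,17],[33,0],[35,9],[37,18],[41,9],[43,16],[47,9],[48,0]]
[[0,6],[18,19],[20,17],[33,0],[35,9],[37,18],[41,9],[43,16],[47,9],[48,0]]
[[0,6],[18,19],[20,17],[29,18],[33,0],[35,9],[37,18],[41,9],[43,16],[47,9],[48,0]]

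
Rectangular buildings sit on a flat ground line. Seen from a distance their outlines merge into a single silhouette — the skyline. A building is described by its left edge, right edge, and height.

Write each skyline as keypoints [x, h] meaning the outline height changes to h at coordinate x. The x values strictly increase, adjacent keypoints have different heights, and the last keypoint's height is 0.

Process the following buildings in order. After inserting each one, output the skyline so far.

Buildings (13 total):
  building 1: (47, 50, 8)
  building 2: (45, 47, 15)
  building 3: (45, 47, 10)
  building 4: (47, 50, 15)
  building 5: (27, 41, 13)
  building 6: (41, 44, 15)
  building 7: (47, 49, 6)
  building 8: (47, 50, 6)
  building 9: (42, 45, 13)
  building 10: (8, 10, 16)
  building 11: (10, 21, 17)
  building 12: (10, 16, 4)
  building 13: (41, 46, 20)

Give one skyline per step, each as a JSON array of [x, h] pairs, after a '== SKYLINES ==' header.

== SKYLINES ==
[[47,8],[50,0]]
[[45,15],[47,8],[50,0]]
[[45,15],[47,8],[50,0]]
[[45,15],[50,0]]
[[27,13],[41,0],[45,15],[50,0]]
[[27,13],[41,15],[44,0],[45,15],[50,0]]
[[27,13],[41,15],[44,0],[45,15],[50,0]]
[[27,13],[41,15],[44,0],[45,15],[50,0]]
[[27,13],[41,15],[44,13],[45,15],[50,0]]
[[8,16],[10,0],[27,13],[41,15],[44,13],[45,15],[50,0]]
[[8,16],[10,17],[21,0],[27,13],[41,15],[44,13],[45,15],[50,0]]
[[8,16],[10,17],[21,0],[27,13],[41,15],[44,13],[45,15],[50,0]]
[[8,16],[10,17],[21,0],[27,13],[41,20],[46,15],[50,0]]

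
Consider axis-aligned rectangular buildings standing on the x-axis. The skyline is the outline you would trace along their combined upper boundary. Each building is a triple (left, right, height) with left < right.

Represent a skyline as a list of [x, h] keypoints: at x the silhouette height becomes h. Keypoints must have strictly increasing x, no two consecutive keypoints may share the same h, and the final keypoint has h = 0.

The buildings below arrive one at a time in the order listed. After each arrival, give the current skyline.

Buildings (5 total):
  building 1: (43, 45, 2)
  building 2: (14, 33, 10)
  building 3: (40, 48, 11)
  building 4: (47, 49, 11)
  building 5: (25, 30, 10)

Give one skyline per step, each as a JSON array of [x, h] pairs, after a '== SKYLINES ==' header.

== SKYLINES ==
[[43,2],[45,0]]
[[14,10],[33,0],[43,2],[45,0]]
[[14,10],[33,0],[40,11],[48,0]]
[[14,10],[33,0],[40,11],[49,0]]
[[14,10],[33,0],[40,11],[49,0]]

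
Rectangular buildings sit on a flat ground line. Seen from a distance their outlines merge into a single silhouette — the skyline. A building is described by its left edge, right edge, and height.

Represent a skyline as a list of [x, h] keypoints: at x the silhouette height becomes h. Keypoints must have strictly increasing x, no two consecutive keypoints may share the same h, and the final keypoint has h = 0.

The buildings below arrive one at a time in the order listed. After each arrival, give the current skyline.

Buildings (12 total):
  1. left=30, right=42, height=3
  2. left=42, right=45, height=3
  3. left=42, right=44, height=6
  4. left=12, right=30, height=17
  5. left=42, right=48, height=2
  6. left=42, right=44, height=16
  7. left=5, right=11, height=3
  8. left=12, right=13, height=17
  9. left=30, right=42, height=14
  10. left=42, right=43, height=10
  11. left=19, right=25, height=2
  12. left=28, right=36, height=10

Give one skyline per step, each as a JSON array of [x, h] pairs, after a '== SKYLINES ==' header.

== SKYLINES ==
[[30,3],[42,0]]
[[30,3],[45,0]]
[[30,3],[42,6],[44,3],[45,0]]
[[12,17],[30,3],[42,6],[44,3],[45,0]]
[[12,17],[30,3],[42,6],[44,3],[45,2],[48,0]]
[[12,17],[30,3],[42,16],[44,3],[45,2],[48,0]]
[[5,3],[11,0],[12,17],[30,3],[42,16],[44,3],[45,2],[48,0]]
[[5,3],[11,0],[12,17],[30,3],[42,16],[44,3],[45,2],[48,0]]
[[5,3],[11,0],[12,17],[30,14],[42,16],[44,3],[45,2],[48,0]]
[[5,3],[11,0],[12,17],[30,14],[42,16],[44,3],[45,2],[48,0]]
[[5,3],[11,0],[12,17],[30,14],[42,16],[44,3],[45,2],[48,0]]
[[5,3],[11,0],[12,17],[30,14],[42,16],[44,3],[45,2],[48,0]]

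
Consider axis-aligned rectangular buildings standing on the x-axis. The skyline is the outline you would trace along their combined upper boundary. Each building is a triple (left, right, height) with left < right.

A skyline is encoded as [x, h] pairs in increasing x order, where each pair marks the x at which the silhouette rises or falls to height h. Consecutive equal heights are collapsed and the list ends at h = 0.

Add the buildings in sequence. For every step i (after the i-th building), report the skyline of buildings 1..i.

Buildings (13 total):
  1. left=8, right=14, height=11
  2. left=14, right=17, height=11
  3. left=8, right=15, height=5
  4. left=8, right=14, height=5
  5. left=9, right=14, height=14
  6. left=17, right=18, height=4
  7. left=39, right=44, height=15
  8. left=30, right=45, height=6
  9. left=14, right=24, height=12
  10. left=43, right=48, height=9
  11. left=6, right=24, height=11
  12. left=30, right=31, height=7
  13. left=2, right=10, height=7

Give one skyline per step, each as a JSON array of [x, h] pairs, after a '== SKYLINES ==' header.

== SKYLINES ==
[[8,11],[14,0]]
[[8,11],[17,0]]
[[8,11],[17,0]]
[[8,11],[17,0]]
[[8,11],[9,14],[14,11],[17,0]]
[[8,11],[9,14],[14,11],[17,4],[18,0]]
[[8,11],[9,14],[14,11],[17,4],[18,0],[39,15],[44,0]]
[[8,11],[9,14],[14,11],[17,4],[18,0],[30,6],[39,15],[44,6],[45,0]]
[[8,11],[9,14],[14,12],[24,0],[30,6],[39,15],[44,6],[45,0]]
[[8,11],[9,14],[14,12],[24,0],[30,6],[39,15],[44,9],[48,0]]
[[6,11],[9,14],[14,12],[24,0],[30,6],[39,15],[44,9],[48,0]]
[[6,11],[9,14],[14,12],[24,0],[30,7],[31,6],[39,15],[44,9],[48,0]]
[[2,7],[6,11],[9,14],[14,12],[24,0],[30,7],[31,6],[39,15],[44,9],[48,0]]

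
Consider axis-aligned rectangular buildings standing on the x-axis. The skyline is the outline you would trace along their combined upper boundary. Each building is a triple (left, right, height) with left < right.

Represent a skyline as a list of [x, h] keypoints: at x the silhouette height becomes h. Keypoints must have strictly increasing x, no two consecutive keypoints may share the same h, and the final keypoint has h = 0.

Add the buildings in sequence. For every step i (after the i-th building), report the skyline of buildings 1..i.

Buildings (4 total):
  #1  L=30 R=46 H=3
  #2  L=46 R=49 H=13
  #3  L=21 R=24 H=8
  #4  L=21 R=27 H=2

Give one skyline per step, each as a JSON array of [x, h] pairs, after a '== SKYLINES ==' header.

== SKYLINES ==
[[30,3],[46,0]]
[[30,3],[46,13],[49,0]]
[[21,8],[24,0],[30,3],[46,13],[49,0]]
[[21,8],[24,2],[27,0],[30,3],[46,13],[49,0]]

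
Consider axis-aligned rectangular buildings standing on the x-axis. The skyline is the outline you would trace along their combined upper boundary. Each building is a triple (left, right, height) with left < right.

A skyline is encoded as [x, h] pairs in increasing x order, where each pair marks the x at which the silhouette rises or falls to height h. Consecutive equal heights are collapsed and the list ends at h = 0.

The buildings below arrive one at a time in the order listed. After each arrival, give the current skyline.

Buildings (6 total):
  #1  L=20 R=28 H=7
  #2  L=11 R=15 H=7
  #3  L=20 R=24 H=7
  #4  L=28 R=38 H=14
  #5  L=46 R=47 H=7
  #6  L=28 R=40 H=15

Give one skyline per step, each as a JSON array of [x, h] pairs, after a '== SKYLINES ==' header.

== SKYLINES ==
[[20,7],[28,0]]
[[11,7],[15,0],[20,7],[28,0]]
[[11,7],[15,0],[20,7],[28,0]]
[[11,7],[15,0],[20,7],[28,14],[38,0]]
[[11,7],[15,0],[20,7],[28,14],[38,0],[46,7],[47,0]]
[[11,7],[15,0],[20,7],[28,15],[40,0],[46,7],[47,0]]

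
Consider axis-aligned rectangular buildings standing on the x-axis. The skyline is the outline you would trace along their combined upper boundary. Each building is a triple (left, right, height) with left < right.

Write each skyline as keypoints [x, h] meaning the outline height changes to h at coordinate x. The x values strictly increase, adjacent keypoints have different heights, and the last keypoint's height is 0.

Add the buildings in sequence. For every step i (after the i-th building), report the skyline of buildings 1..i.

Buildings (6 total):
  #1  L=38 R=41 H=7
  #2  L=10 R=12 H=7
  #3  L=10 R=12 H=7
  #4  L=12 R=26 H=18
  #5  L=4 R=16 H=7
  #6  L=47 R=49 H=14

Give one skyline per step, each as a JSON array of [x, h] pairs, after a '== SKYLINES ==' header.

== SKYLINES ==
[[38,7],[41,0]]
[[10,7],[12,0],[38,7],[41,0]]
[[10,7],[12,0],[38,7],[41,0]]
[[10,7],[12,18],[26,0],[38,7],[41,0]]
[[4,7],[12,18],[26,0],[38,7],[41,0]]
[[4,7],[12,18],[26,0],[38,7],[41,0],[47,14],[49,0]]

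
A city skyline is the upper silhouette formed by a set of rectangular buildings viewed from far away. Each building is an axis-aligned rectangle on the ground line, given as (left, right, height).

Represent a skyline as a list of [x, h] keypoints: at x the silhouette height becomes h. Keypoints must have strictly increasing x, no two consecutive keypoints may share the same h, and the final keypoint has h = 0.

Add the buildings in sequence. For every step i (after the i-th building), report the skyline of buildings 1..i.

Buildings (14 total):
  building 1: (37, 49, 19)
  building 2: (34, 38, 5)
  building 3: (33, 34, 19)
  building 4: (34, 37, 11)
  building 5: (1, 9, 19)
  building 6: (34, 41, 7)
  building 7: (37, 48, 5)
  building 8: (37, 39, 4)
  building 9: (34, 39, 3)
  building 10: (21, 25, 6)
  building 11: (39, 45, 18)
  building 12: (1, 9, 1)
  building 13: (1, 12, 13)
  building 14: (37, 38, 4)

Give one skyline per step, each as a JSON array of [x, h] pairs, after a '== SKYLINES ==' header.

== SKYLINES ==
[[37,19],[49,0]]
[[34,5],[37,19],[49,0]]
[[33,19],[34,5],[37,19],[49,0]]
[[33,19],[34,11],[37,19],[49,0]]
[[1,19],[9,0],[33,19],[34,11],[37,19],[49,0]]
[[1,19],[9,0],[33,19],[34,11],[37,19],[49,0]]
[[1,19],[9,0],[33,19],[34,11],[37,19],[49,0]]
[[1,19],[9,0],[33,19],[34,11],[37,19],[49,0]]
[[1,19],[9,0],[33,19],[34,11],[37,19],[49,0]]
[[1,19],[9,0],[21,6],[25,0],[33,19],[34,11],[37,19],[49,0]]
[[1,19],[9,0],[21,6],[25,0],[33,19],[34,11],[37,19],[49,0]]
[[1,19],[9,0],[21,6],[25,0],[33,19],[34,11],[37,19],[49,0]]
[[1,19],[9,13],[12,0],[21,6],[25,0],[33,19],[34,11],[37,19],[49,0]]
[[1,19],[9,13],[12,0],[21,6],[25,0],[33,19],[34,11],[37,19],[49,0]]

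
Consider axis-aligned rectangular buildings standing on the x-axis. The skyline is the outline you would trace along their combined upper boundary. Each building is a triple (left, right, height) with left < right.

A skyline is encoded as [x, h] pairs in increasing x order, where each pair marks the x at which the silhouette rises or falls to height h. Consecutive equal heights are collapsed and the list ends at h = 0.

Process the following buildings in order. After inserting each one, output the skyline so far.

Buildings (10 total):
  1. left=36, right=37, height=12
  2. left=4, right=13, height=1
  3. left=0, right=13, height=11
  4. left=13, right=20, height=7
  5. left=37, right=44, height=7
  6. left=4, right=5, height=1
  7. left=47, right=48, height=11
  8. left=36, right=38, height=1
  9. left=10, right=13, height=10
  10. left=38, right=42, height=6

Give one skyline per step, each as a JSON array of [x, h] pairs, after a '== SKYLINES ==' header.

== SKYLINES ==
[[36,12],[37,0]]
[[4,1],[13,0],[36,12],[37,0]]
[[0,11],[13,0],[36,12],[37,0]]
[[0,11],[13,7],[20,0],[36,12],[37,0]]
[[0,11],[13,7],[20,0],[36,12],[37,7],[44,0]]
[[0,11],[13,7],[20,0],[36,12],[37,7],[44,0]]
[[0,11],[13,7],[20,0],[36,12],[37,7],[44,0],[47,11],[48,0]]
[[0,11],[13,7],[20,0],[36,12],[37,7],[44,0],[47,11],[48,0]]
[[0,11],[13,7],[20,0],[36,12],[37,7],[44,0],[47,11],[48,0]]
[[0,11],[13,7],[20,0],[36,12],[37,7],[44,0],[47,11],[48,0]]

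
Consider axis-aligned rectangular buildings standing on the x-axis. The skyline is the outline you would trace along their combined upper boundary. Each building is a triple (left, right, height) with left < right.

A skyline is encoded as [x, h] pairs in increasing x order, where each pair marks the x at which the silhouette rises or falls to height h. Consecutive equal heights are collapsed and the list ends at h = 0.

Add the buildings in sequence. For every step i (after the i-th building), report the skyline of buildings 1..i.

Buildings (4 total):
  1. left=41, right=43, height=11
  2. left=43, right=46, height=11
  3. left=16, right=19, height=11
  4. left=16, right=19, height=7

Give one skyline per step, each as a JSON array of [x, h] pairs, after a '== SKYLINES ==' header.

== SKYLINES ==
[[41,11],[43,0]]
[[41,11],[46,0]]
[[16,11],[19,0],[41,11],[46,0]]
[[16,11],[19,0],[41,11],[46,0]]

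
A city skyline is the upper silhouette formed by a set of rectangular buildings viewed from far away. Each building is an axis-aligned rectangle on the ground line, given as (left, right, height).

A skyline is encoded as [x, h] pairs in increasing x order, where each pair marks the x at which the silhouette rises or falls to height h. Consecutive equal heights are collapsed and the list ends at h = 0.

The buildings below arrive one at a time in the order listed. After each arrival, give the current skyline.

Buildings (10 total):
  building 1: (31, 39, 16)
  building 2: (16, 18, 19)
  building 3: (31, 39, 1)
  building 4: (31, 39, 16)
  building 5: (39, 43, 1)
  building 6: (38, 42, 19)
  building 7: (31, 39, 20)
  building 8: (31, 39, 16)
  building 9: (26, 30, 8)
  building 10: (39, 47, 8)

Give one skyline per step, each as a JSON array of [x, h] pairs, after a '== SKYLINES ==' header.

== SKYLINES ==
[[31,16],[39,0]]
[[16,19],[18,0],[31,16],[39,0]]
[[16,19],[18,0],[31,16],[39,0]]
[[16,19],[18,0],[31,16],[39,0]]
[[16,19],[18,0],[31,16],[39,1],[43,0]]
[[16,19],[18,0],[31,16],[38,19],[42,1],[43,0]]
[[16,19],[18,0],[31,20],[39,19],[42,1],[43,0]]
[[16,19],[18,0],[31,20],[39,19],[42,1],[43,0]]
[[16,19],[18,0],[26,8],[30,0],[31,20],[39,19],[42,1],[43,0]]
[[16,19],[18,0],[26,8],[30,0],[31,20],[39,19],[42,8],[47,0]]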